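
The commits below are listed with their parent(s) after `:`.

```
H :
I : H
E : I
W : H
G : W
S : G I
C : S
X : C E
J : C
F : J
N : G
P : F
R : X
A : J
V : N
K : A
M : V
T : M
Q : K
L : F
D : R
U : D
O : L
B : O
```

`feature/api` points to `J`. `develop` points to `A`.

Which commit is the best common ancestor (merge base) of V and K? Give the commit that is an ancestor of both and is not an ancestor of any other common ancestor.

G

Ancestors of V: {G, H, N, V, W}.
Ancestors of K: {A, C, G, H, I, J, K, S, W}.
Common ancestors: {G, H, W}.
Among these, G is not an ancestor of any other common ancestor — it is the merge base.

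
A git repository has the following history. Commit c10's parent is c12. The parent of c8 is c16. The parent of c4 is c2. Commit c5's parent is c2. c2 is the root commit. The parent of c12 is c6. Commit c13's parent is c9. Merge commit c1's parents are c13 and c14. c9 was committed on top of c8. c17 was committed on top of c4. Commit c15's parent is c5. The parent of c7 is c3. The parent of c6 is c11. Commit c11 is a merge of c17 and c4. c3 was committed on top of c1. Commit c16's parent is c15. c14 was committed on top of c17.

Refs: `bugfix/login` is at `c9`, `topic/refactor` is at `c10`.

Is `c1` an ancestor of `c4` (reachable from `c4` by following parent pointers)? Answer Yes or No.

No

Ancestors of c4: {c2, c4}.
c1 is not in that set, so it is not an ancestor of c4.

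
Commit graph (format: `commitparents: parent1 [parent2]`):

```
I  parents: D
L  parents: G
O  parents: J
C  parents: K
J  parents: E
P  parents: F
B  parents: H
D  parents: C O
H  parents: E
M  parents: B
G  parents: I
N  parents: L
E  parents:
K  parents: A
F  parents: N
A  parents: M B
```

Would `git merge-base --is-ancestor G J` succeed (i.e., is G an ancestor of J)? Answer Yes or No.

Ancestors of J: {E, J}.
G is not in that set, so it is not an ancestor of J.

No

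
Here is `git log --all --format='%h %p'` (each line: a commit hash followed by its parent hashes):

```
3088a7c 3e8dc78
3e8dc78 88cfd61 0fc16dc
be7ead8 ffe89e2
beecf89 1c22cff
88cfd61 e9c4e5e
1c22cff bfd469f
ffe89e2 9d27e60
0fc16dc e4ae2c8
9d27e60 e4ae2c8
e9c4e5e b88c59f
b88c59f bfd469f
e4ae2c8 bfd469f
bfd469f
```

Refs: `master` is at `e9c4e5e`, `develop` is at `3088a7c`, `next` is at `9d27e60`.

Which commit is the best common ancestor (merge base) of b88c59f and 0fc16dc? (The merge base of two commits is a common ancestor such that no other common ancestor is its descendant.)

bfd469f

Ancestors of b88c59f: {b88c59f, bfd469f}.
Ancestors of 0fc16dc: {0fc16dc, bfd469f, e4ae2c8}.
Common ancestors: {bfd469f}.
The only common ancestor is bfd469f, so it is the merge base.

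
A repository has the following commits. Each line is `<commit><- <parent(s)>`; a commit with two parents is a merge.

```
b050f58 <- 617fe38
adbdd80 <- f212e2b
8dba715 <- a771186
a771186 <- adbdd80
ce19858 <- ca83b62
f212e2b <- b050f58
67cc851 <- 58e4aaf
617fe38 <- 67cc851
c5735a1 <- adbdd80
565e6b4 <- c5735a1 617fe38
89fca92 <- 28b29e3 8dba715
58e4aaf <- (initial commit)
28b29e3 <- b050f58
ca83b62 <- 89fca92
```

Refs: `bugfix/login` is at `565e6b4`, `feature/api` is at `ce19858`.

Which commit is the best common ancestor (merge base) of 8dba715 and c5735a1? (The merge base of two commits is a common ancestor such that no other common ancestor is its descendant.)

adbdd80

Ancestors of 8dba715: {58e4aaf, 617fe38, 67cc851, 8dba715, a771186, adbdd80, b050f58, f212e2b}.
Ancestors of c5735a1: {58e4aaf, 617fe38, 67cc851, adbdd80, b050f58, c5735a1, f212e2b}.
Common ancestors: {58e4aaf, 617fe38, 67cc851, adbdd80, b050f58, f212e2b}.
Among these, adbdd80 is not an ancestor of any other common ancestor — it is the merge base.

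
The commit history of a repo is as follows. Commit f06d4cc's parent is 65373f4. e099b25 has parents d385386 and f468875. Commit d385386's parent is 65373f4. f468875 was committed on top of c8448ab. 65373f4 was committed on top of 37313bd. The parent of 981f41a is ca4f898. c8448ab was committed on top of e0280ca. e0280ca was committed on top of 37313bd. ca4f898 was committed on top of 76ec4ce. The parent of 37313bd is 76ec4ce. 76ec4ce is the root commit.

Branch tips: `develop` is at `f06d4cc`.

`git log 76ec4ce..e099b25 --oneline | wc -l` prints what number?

7

Reachable from e099b25: {37313bd, 65373f4, 76ec4ce, c8448ab, d385386, e0280ca, e099b25, f468875}.
Reachable from 76ec4ce: {76ec4ce}.
In e099b25's history but not 76ec4ce's: {37313bd, 65373f4, c8448ab, d385386, e0280ca, e099b25, f468875} — 7 commits.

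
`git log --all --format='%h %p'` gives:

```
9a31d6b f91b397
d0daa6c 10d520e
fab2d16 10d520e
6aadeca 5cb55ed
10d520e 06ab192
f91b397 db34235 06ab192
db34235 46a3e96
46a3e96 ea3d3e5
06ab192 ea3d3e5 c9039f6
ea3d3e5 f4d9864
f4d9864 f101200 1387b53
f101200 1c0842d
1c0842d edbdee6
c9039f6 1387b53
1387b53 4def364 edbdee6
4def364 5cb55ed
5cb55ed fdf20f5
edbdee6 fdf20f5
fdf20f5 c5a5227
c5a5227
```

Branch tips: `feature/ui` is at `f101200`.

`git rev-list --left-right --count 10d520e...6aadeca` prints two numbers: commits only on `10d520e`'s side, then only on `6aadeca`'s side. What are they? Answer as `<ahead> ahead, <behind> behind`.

10 ahead, 1 behind

Reachable from 10d520e: {06ab192, 10d520e, 1387b53, 1c0842d, 4def364, 5cb55ed, c5a5227, c9039f6, ea3d3e5, edbdee6, f101200, f4d9864, fdf20f5}.
Reachable from 6aadeca: {5cb55ed, 6aadeca, c5a5227, fdf20f5}.
Only in 10d520e's history (ahead): {06ab192, 10d520e, 1387b53, 1c0842d, 4def364, c9039f6, ea3d3e5, edbdee6, f101200, f4d9864} — 10.
Only in 6aadeca's history (behind): {6aadeca} — 1.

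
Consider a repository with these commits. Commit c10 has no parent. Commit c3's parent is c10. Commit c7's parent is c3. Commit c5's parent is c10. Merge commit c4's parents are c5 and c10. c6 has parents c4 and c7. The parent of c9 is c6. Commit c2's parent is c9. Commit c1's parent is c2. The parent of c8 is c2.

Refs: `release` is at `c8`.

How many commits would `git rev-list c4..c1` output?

Reachable from c1: {c1, c10, c2, c3, c4, c5, c6, c7, c9}.
Reachable from c4: {c10, c4, c5}.
In c1's history but not c4's: {c1, c2, c3, c6, c7, c9} — 6 commits.

6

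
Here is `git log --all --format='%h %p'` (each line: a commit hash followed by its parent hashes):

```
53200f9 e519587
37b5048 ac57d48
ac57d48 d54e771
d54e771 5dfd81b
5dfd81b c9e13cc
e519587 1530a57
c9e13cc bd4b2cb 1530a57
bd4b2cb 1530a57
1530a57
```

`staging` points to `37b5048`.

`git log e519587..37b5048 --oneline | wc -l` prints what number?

Reachable from 37b5048: {1530a57, 37b5048, 5dfd81b, ac57d48, bd4b2cb, c9e13cc, d54e771}.
Reachable from e519587: {1530a57, e519587}.
In 37b5048's history but not e519587's: {37b5048, 5dfd81b, ac57d48, bd4b2cb, c9e13cc, d54e771} — 6 commits.

6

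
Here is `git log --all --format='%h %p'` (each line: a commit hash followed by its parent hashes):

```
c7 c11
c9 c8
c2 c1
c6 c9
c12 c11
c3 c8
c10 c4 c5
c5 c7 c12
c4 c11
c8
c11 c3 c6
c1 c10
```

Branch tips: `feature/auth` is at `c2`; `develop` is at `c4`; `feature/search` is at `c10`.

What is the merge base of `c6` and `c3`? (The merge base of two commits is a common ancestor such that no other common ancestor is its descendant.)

c8

Ancestors of c6: {c6, c8, c9}.
Ancestors of c3: {c3, c8}.
Common ancestors: {c8}.
The only common ancestor is c8, so it is the merge base.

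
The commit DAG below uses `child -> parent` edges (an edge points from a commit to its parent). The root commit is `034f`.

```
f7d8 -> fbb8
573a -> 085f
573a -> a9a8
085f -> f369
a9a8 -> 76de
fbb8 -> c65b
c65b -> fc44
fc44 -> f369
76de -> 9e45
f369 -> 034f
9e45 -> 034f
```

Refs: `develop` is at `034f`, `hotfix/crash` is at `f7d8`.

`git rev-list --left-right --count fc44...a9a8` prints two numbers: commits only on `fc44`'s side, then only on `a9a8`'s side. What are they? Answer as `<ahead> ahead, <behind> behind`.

Reachable from fc44: {034f, f369, fc44}.
Reachable from a9a8: {034f, 76de, 9e45, a9a8}.
Only in fc44's history (ahead): {f369, fc44} — 2.
Only in a9a8's history (behind): {76de, 9e45, a9a8} — 3.

2 ahead, 3 behind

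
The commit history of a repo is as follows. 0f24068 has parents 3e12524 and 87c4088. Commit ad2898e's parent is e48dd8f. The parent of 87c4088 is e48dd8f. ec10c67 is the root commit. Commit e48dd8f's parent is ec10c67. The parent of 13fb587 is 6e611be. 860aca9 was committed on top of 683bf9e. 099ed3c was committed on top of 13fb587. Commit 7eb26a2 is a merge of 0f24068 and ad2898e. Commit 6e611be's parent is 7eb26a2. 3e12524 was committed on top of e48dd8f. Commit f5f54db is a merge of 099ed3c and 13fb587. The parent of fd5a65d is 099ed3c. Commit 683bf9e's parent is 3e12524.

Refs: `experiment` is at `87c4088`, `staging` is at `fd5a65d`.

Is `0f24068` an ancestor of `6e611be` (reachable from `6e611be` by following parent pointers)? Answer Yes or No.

Yes

Ancestors of 6e611be (commits reachable by following parents): {0f24068, 3e12524, 6e611be, 7eb26a2, 87c4088, ad2898e, e48dd8f, ec10c67}.
0f24068 is in that set, so it is an ancestor of 6e611be.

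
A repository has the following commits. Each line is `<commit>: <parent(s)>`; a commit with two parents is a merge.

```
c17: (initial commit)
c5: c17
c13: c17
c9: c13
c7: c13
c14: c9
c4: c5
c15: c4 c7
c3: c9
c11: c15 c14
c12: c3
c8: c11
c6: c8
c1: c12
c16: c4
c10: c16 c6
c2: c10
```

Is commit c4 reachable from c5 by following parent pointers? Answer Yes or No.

Ancestors of c5: {c17, c5}.
c4 is not in that set, so it is not an ancestor of c5.

No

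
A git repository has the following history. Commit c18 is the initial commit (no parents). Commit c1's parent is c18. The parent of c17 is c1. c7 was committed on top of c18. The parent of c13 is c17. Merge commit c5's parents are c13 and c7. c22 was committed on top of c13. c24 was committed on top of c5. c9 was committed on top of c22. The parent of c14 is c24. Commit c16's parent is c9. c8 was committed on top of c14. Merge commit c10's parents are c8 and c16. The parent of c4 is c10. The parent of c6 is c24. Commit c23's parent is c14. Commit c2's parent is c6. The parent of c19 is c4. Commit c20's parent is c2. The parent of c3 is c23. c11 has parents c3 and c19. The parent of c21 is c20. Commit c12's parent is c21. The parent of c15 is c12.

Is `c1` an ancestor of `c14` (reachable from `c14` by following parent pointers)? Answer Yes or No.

Ancestors of c14 (commits reachable by following parents): {c1, c13, c14, c17, c18, c24, c5, c7}.
c1 is in that set, so it is an ancestor of c14.

Yes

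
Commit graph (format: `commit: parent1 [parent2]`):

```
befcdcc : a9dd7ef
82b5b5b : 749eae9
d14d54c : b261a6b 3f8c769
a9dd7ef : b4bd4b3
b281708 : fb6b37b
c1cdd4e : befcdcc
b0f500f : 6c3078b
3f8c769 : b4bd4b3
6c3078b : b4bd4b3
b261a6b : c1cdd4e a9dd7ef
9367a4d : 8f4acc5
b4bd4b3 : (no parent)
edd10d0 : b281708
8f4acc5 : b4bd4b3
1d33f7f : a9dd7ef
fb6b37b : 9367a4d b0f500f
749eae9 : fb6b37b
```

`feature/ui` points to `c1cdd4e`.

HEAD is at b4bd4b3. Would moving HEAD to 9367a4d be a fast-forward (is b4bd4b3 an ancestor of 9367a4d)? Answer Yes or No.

A fast-forward from b4bd4b3 to 9367a4d is possible iff b4bd4b3 is an ancestor of 9367a4d.
Ancestors of 9367a4d: {8f4acc5, 9367a4d, b4bd4b3}.
b4bd4b3 is among them, so fast-forward is possible.

Yes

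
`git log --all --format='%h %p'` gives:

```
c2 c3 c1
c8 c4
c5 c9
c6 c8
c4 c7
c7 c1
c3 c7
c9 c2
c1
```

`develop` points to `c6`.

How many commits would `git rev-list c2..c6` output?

Reachable from c6: {c1, c4, c6, c7, c8}.
Reachable from c2: {c1, c2, c3, c7}.
In c6's history but not c2's: {c4, c6, c8} — 3 commits.

3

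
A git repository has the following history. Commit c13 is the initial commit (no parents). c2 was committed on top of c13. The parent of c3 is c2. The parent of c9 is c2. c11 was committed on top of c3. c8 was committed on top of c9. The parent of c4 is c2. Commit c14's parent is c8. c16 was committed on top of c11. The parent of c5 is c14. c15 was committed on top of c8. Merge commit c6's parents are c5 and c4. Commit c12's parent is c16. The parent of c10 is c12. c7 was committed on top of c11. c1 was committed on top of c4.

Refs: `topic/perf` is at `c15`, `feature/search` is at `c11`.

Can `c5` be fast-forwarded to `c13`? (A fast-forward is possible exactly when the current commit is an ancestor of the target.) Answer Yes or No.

A fast-forward from c5 to c13 is possible iff c5 is an ancestor of c13.
Ancestors of c13: {c13}.
c5 is not among them, so fast-forward is not possible.

No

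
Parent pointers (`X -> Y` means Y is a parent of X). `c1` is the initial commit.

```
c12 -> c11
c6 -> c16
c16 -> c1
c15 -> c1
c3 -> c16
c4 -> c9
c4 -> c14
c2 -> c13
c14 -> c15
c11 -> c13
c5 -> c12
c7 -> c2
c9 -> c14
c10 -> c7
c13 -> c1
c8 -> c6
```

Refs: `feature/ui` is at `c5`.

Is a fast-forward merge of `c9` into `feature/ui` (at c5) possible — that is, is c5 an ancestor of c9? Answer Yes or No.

No

A fast-forward from c5 to c9 is possible iff c5 is an ancestor of c9.
Ancestors of c9: {c1, c14, c15, c9}.
c5 is not among them, so fast-forward is not possible.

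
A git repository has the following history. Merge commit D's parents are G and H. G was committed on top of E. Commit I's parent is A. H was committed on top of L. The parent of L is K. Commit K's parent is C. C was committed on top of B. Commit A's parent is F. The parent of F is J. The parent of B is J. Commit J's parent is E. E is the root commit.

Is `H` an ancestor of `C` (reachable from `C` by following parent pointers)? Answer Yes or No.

Ancestors of C: {B, C, E, J}.
H is not in that set, so it is not an ancestor of C.

No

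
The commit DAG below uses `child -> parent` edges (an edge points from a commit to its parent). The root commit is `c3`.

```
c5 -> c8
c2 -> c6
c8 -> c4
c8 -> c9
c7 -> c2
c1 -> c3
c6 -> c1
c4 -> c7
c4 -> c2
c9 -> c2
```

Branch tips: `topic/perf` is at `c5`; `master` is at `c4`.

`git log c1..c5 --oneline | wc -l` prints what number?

7

Reachable from c5: {c1, c2, c3, c4, c5, c6, c7, c8, c9}.
Reachable from c1: {c1, c3}.
In c5's history but not c1's: {c2, c4, c5, c6, c7, c8, c9} — 7 commits.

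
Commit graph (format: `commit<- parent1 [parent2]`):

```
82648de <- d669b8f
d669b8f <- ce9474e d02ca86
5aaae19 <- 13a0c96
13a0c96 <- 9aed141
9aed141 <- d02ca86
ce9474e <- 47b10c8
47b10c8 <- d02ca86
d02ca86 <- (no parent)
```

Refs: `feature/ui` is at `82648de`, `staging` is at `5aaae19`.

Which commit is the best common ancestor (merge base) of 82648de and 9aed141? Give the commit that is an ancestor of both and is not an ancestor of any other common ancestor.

d02ca86

Ancestors of 82648de: {47b10c8, 82648de, ce9474e, d02ca86, d669b8f}.
Ancestors of 9aed141: {9aed141, d02ca86}.
Common ancestors: {d02ca86}.
The only common ancestor is d02ca86, so it is the merge base.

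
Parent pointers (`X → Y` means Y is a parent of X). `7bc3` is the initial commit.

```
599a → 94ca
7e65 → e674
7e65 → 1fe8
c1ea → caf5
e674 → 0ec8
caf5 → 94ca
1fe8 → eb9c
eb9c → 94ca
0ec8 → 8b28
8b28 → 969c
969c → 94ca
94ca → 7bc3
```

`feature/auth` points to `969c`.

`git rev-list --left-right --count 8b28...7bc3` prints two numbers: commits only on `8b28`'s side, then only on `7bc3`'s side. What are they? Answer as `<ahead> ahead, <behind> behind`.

3 ahead, 0 behind

Reachable from 8b28: {7bc3, 8b28, 94ca, 969c}.
Reachable from 7bc3: {7bc3}.
Only in 8b28's history (ahead): {8b28, 94ca, 969c} — 3.
Only in 7bc3's history (behind): {} — 0.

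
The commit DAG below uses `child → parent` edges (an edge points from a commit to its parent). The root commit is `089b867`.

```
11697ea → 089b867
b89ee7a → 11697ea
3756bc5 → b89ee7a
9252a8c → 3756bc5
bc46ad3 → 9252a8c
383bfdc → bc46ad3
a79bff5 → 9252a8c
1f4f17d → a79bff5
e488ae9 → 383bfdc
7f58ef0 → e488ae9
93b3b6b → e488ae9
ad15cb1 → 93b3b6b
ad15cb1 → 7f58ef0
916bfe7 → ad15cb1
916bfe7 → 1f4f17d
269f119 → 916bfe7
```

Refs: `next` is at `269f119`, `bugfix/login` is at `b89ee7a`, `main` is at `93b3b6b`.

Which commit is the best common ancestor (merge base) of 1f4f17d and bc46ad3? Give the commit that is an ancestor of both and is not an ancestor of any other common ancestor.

9252a8c

Ancestors of 1f4f17d: {089b867, 11697ea, 1f4f17d, 3756bc5, 9252a8c, a79bff5, b89ee7a}.
Ancestors of bc46ad3: {089b867, 11697ea, 3756bc5, 9252a8c, b89ee7a, bc46ad3}.
Common ancestors: {089b867, 11697ea, 3756bc5, 9252a8c, b89ee7a}.
Among these, 9252a8c is not an ancestor of any other common ancestor — it is the merge base.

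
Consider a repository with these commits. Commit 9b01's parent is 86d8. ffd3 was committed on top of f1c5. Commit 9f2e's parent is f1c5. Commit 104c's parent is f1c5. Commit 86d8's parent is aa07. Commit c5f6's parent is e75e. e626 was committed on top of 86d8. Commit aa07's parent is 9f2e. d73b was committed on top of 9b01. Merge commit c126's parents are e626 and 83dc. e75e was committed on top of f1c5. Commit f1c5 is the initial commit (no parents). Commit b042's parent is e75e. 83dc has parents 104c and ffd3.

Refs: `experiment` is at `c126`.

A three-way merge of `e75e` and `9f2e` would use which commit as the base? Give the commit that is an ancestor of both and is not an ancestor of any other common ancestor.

Ancestors of e75e: {e75e, f1c5}.
Ancestors of 9f2e: {9f2e, f1c5}.
Common ancestors: {f1c5}.
The only common ancestor is f1c5, so it is the merge base.

f1c5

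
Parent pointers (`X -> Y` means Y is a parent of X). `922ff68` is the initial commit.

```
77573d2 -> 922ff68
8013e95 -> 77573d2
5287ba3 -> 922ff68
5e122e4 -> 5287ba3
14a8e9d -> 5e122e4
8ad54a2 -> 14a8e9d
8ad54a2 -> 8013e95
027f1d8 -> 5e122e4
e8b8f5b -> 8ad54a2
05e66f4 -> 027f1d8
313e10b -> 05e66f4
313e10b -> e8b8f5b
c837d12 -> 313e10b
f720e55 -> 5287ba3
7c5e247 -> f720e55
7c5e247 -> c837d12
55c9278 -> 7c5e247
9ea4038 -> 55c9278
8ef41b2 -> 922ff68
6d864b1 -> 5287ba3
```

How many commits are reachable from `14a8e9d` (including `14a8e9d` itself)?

Walking parent pointers from 14a8e9d: reachable set = {14a8e9d, 5287ba3, 5e122e4, 922ff68}.
That is 4 commits.

4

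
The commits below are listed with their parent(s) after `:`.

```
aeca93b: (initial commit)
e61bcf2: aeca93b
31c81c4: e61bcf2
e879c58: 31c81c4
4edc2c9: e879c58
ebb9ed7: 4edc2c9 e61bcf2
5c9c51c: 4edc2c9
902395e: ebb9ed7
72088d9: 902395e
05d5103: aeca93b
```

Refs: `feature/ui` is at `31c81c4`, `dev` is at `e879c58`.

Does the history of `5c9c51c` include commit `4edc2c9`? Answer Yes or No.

Yes

Ancestors of 5c9c51c (commits reachable by following parents): {31c81c4, 4edc2c9, 5c9c51c, aeca93b, e61bcf2, e879c58}.
4edc2c9 is in that set, so it is an ancestor of 5c9c51c.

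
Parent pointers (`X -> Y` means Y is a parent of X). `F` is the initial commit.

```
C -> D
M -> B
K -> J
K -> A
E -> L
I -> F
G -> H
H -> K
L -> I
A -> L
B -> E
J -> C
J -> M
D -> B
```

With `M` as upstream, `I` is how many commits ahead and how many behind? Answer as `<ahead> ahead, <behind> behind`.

Reachable from I: {F, I}.
Reachable from M: {B, E, F, I, L, M}.
Only in I's history (ahead): {} — 0.
Only in M's history (behind): {B, E, L, M} — 4.

0 ahead, 4 behind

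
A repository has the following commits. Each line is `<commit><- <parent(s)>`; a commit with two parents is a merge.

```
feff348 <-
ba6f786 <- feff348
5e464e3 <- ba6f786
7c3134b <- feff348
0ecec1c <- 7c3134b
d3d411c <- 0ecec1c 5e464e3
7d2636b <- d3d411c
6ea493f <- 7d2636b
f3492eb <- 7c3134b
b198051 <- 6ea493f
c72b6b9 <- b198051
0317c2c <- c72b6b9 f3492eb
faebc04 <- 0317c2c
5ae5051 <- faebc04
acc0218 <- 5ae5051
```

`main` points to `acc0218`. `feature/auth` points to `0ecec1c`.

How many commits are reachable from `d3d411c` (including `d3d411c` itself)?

6

Walking parent pointers from d3d411c: reachable set = {0ecec1c, 5e464e3, 7c3134b, ba6f786, d3d411c, feff348}.
That is 6 commits.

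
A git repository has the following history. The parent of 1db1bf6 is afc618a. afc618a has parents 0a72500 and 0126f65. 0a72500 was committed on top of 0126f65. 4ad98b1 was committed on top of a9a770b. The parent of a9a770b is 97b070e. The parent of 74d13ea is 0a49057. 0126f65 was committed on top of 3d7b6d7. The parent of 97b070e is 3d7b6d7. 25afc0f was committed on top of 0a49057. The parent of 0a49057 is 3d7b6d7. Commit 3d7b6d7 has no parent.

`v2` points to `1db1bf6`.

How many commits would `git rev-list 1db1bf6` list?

Walking parent pointers from 1db1bf6: reachable set = {0126f65, 0a72500, 1db1bf6, 3d7b6d7, afc618a}.
That is 5 commits.

5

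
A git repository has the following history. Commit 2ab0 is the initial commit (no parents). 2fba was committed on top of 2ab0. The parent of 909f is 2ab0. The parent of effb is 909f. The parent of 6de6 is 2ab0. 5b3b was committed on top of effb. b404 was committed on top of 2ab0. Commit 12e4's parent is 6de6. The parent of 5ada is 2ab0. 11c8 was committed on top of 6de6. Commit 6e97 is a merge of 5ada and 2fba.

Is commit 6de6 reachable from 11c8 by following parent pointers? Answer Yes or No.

Yes

Ancestors of 11c8 (commits reachable by following parents): {11c8, 2ab0, 6de6}.
6de6 is in that set, so it is an ancestor of 11c8.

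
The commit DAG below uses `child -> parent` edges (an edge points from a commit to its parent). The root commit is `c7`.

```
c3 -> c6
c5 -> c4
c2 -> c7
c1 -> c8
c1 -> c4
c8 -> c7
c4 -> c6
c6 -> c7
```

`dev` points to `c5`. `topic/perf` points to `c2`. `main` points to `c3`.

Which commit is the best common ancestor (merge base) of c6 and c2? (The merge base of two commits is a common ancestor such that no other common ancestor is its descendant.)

c7

Ancestors of c6: {c6, c7}.
Ancestors of c2: {c2, c7}.
Common ancestors: {c7}.
The only common ancestor is c7, so it is the merge base.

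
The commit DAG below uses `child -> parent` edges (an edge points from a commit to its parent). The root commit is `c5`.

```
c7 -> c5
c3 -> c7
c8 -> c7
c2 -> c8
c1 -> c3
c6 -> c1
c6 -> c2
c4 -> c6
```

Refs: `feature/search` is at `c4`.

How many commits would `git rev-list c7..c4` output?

Reachable from c4: {c1, c2, c3, c4, c5, c6, c7, c8}.
Reachable from c7: {c5, c7}.
In c4's history but not c7's: {c1, c2, c3, c4, c6, c8} — 6 commits.

6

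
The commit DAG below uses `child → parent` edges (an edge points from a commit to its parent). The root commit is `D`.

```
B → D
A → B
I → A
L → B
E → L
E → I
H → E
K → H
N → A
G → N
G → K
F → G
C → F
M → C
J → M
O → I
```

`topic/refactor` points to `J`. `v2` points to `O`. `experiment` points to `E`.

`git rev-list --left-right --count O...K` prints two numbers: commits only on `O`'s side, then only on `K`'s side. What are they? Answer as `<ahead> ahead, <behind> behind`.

Reachable from O: {A, B, D, I, O}.
Reachable from K: {A, B, D, E, H, I, K, L}.
Only in O's history (ahead): {O} — 1.
Only in K's history (behind): {E, H, K, L} — 4.

1 ahead, 4 behind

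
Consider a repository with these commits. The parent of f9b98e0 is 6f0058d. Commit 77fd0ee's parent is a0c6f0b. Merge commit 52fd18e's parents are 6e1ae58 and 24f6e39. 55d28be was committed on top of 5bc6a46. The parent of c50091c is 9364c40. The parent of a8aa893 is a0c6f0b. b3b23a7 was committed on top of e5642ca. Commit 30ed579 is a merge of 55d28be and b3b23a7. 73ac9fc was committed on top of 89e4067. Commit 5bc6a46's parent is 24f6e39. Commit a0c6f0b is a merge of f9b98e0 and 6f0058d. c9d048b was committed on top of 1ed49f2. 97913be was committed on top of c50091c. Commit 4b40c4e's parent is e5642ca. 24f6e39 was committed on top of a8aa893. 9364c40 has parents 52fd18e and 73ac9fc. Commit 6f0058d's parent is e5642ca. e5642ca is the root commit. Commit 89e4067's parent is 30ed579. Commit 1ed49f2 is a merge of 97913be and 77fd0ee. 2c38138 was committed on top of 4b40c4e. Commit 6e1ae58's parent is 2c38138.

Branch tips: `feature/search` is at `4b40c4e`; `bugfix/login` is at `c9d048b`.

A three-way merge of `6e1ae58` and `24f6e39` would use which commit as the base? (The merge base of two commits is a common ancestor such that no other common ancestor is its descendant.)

Ancestors of 6e1ae58: {2c38138, 4b40c4e, 6e1ae58, e5642ca}.
Ancestors of 24f6e39: {24f6e39, 6f0058d, a0c6f0b, a8aa893, e5642ca, f9b98e0}.
Common ancestors: {e5642ca}.
The only common ancestor is e5642ca, so it is the merge base.

e5642ca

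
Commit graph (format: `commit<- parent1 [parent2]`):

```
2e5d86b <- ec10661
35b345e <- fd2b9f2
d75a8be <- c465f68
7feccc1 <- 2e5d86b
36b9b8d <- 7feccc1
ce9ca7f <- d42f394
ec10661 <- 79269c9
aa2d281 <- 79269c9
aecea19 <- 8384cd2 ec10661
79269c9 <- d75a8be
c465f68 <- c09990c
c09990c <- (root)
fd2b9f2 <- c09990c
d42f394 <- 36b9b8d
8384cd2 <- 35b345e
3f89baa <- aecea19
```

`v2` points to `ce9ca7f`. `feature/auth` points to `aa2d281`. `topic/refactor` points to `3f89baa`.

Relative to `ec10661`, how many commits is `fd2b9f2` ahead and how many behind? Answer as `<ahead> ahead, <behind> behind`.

1 ahead, 4 behind

Reachable from fd2b9f2: {c09990c, fd2b9f2}.
Reachable from ec10661: {79269c9, c09990c, c465f68, d75a8be, ec10661}.
Only in fd2b9f2's history (ahead): {fd2b9f2} — 1.
Only in ec10661's history (behind): {79269c9, c465f68, d75a8be, ec10661} — 4.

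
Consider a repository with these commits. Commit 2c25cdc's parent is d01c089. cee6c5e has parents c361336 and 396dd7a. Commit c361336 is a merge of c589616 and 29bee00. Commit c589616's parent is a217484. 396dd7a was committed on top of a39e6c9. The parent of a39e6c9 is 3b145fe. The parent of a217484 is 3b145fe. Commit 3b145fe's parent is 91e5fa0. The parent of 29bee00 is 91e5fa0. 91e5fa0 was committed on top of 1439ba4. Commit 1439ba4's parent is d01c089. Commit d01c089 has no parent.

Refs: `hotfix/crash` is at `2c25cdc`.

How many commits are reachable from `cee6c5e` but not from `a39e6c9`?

6

Reachable from cee6c5e: {1439ba4, 29bee00, 396dd7a, 3b145fe, 91e5fa0, a217484, a39e6c9, c361336, c589616, cee6c5e, d01c089}.
Reachable from a39e6c9: {1439ba4, 3b145fe, 91e5fa0, a39e6c9, d01c089}.
In cee6c5e's history but not a39e6c9's: {29bee00, 396dd7a, a217484, c361336, c589616, cee6c5e} — 6 commits.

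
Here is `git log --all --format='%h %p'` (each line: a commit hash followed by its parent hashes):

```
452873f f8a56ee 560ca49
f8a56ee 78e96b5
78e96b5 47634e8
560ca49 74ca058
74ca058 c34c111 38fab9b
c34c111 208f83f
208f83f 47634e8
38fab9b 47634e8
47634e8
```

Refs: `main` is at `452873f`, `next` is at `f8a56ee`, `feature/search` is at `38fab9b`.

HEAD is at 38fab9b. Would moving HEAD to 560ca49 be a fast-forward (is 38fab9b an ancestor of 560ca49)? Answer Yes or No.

Yes

A fast-forward from 38fab9b to 560ca49 is possible iff 38fab9b is an ancestor of 560ca49.
Ancestors of 560ca49: {208f83f, 38fab9b, 47634e8, 560ca49, 74ca058, c34c111}.
38fab9b is among them, so fast-forward is possible.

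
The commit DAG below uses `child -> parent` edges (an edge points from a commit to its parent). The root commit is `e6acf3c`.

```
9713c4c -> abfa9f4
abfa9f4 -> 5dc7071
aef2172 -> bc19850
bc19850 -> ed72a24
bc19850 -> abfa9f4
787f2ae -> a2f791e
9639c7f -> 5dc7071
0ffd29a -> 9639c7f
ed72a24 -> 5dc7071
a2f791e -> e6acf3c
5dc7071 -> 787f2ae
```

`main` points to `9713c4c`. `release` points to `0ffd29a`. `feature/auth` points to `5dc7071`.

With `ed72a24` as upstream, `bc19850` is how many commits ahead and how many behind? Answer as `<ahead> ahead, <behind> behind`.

2 ahead, 0 behind

Reachable from bc19850: {5dc7071, 787f2ae, a2f791e, abfa9f4, bc19850, e6acf3c, ed72a24}.
Reachable from ed72a24: {5dc7071, 787f2ae, a2f791e, e6acf3c, ed72a24}.
Only in bc19850's history (ahead): {abfa9f4, bc19850} — 2.
Only in ed72a24's history (behind): {} — 0.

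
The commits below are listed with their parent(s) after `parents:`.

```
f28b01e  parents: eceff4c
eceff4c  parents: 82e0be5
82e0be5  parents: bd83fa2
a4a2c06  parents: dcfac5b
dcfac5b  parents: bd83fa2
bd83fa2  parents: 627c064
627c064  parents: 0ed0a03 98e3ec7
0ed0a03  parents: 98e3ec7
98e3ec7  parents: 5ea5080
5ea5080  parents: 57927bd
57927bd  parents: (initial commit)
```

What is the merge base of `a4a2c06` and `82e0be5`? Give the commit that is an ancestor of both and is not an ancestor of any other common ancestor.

Ancestors of a4a2c06: {0ed0a03, 57927bd, 5ea5080, 627c064, 98e3ec7, a4a2c06, bd83fa2, dcfac5b}.
Ancestors of 82e0be5: {0ed0a03, 57927bd, 5ea5080, 627c064, 82e0be5, 98e3ec7, bd83fa2}.
Common ancestors: {0ed0a03, 57927bd, 5ea5080, 627c064, 98e3ec7, bd83fa2}.
Among these, bd83fa2 is not an ancestor of any other common ancestor — it is the merge base.

bd83fa2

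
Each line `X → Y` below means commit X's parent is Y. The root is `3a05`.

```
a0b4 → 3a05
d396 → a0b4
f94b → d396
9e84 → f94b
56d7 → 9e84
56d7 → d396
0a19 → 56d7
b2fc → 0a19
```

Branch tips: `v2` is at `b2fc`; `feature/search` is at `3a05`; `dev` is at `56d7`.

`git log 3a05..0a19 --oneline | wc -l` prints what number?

6

Reachable from 0a19: {0a19, 3a05, 56d7, 9e84, a0b4, d396, f94b}.
Reachable from 3a05: {3a05}.
In 0a19's history but not 3a05's: {0a19, 56d7, 9e84, a0b4, d396, f94b} — 6 commits.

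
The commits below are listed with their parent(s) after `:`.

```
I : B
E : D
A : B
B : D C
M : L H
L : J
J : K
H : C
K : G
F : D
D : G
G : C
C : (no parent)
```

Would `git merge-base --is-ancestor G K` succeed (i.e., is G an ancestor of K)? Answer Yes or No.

Ancestors of K (commits reachable by following parents): {C, G, K}.
G is in that set, so it is an ancestor of K.

Yes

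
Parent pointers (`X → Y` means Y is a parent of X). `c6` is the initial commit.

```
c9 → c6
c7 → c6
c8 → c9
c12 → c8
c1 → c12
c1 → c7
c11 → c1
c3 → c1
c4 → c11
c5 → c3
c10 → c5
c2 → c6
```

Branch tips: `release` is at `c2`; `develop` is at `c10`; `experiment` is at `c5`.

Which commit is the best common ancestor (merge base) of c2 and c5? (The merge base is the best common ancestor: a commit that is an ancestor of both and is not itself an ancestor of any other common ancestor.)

Ancestors of c2: {c2, c6}.
Ancestors of c5: {c1, c12, c3, c5, c6, c7, c8, c9}.
Common ancestors: {c6}.
The only common ancestor is c6, so it is the merge base.

c6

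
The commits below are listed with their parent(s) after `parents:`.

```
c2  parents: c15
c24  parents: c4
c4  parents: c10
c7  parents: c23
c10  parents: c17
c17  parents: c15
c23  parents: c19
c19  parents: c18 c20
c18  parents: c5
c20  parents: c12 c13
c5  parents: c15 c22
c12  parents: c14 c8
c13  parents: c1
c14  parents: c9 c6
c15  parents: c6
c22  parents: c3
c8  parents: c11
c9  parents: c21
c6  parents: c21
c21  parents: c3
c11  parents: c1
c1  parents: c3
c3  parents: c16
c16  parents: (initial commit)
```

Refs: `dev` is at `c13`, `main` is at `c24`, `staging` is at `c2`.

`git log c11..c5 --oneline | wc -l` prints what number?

Reachable from c5: {c15, c16, c21, c22, c3, c5, c6}.
Reachable from c11: {c1, c11, c16, c3}.
In c5's history but not c11's: {c15, c21, c22, c5, c6} — 5 commits.

5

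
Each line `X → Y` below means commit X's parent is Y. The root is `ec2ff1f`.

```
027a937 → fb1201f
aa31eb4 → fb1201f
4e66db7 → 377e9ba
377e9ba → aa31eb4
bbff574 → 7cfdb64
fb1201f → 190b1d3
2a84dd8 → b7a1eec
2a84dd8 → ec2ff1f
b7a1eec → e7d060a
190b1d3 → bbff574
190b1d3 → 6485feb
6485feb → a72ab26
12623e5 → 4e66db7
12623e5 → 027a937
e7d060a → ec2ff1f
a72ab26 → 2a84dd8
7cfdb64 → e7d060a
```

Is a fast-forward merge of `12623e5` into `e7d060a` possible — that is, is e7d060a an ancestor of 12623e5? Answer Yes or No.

A fast-forward from e7d060a to 12623e5 is possible iff e7d060a is an ancestor of 12623e5.
Ancestors of 12623e5: {027a937, 12623e5, 190b1d3, 2a84dd8, 377e9ba, 4e66db7, 6485feb, 7cfdb64, a72ab26, aa31eb4, b7a1eec, bbff574, e7d060a, ec2ff1f, fb1201f}.
e7d060a is among them, so fast-forward is possible.

Yes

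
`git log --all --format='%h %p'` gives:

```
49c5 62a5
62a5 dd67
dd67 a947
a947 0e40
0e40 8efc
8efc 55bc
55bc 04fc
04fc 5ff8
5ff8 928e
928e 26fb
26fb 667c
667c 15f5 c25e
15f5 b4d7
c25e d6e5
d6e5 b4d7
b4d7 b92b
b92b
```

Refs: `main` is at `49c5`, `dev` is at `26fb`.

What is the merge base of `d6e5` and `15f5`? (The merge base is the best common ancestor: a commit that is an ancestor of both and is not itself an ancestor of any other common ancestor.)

b4d7

Ancestors of d6e5: {b4d7, b92b, d6e5}.
Ancestors of 15f5: {15f5, b4d7, b92b}.
Common ancestors: {b4d7, b92b}.
Among these, b4d7 is not an ancestor of any other common ancestor — it is the merge base.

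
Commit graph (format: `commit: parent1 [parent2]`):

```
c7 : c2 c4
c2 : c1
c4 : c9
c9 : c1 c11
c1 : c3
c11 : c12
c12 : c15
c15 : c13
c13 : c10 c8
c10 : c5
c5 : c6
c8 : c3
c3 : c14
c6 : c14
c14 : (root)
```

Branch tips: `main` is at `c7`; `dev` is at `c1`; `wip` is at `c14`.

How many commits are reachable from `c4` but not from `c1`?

Reachable from c4: {c1, c10, c11, c12, c13, c14, c15, c3, c4, c5, c6, c8, c9}.
Reachable from c1: {c1, c14, c3}.
In c4's history but not c1's: {c10, c11, c12, c13, c15, c4, c5, c6, c8, c9} — 10 commits.

10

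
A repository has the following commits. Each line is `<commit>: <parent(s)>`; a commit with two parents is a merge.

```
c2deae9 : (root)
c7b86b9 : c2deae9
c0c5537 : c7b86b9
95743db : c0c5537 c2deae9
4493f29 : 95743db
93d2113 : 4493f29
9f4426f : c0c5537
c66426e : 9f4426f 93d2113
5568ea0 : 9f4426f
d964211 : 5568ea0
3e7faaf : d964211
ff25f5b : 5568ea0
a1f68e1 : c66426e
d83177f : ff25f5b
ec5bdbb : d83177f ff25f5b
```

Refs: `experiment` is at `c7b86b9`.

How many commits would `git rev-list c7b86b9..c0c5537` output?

1

Reachable from c0c5537: {c0c5537, c2deae9, c7b86b9}.
Reachable from c7b86b9: {c2deae9, c7b86b9}.
In c0c5537's history but not c7b86b9's: {c0c5537} — 1 commit.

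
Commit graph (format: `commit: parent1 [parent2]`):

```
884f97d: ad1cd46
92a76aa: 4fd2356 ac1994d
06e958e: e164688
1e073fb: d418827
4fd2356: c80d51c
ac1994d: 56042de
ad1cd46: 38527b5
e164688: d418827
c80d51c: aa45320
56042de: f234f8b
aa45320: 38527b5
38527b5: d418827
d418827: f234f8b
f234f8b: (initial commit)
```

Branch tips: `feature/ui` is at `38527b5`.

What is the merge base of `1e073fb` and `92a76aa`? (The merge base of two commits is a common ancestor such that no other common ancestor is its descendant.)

d418827

Ancestors of 1e073fb: {1e073fb, d418827, f234f8b}.
Ancestors of 92a76aa: {38527b5, 4fd2356, 56042de, 92a76aa, aa45320, ac1994d, c80d51c, d418827, f234f8b}.
Common ancestors: {d418827, f234f8b}.
Among these, d418827 is not an ancestor of any other common ancestor — it is the merge base.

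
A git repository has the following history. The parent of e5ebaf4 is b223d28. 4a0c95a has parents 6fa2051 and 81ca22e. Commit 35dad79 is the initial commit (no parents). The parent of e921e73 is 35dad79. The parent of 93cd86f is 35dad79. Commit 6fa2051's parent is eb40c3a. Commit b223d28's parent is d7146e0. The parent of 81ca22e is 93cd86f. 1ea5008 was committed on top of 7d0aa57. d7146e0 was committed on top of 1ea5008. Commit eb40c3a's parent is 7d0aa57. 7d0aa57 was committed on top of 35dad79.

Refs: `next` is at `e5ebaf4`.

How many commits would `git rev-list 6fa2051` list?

4

Walking parent pointers from 6fa2051: reachable set = {35dad79, 6fa2051, 7d0aa57, eb40c3a}.
That is 4 commits.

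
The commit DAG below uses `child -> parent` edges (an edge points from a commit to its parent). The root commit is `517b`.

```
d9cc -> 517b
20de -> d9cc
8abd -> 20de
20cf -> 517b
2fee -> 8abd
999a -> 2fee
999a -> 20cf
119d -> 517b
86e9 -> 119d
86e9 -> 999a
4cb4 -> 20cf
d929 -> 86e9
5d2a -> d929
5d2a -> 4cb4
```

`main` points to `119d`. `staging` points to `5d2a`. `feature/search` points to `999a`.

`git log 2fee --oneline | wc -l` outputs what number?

Walking parent pointers from 2fee: reachable set = {20de, 2fee, 517b, 8abd, d9cc}.
That is 5 commits.

5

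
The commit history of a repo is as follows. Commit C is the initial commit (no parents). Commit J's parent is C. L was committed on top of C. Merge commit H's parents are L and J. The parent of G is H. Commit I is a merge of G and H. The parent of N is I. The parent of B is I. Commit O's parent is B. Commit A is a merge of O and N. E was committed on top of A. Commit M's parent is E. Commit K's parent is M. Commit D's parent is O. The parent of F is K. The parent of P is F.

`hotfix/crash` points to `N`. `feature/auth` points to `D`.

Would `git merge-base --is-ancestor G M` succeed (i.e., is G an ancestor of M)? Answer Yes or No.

Yes

Ancestors of M (commits reachable by following parents): {A, B, C, E, G, H, I, J, L, M, N, O}.
G is in that set, so it is an ancestor of M.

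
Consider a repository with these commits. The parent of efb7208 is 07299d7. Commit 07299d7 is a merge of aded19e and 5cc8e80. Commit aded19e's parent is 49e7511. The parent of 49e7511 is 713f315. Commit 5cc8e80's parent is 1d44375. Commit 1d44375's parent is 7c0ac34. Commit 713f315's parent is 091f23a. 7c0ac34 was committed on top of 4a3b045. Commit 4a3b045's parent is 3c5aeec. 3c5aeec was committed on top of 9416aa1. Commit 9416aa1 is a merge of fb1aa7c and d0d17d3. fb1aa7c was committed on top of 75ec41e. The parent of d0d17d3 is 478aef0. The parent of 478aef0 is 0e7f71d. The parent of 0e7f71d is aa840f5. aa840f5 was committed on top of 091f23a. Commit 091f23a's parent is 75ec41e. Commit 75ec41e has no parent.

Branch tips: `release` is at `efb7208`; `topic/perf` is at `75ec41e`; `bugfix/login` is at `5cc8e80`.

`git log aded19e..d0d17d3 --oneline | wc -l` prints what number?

4

Reachable from d0d17d3: {091f23a, 0e7f71d, 478aef0, 75ec41e, aa840f5, d0d17d3}.
Reachable from aded19e: {091f23a, 49e7511, 713f315, 75ec41e, aded19e}.
In d0d17d3's history but not aded19e's: {0e7f71d, 478aef0, aa840f5, d0d17d3} — 4 commits.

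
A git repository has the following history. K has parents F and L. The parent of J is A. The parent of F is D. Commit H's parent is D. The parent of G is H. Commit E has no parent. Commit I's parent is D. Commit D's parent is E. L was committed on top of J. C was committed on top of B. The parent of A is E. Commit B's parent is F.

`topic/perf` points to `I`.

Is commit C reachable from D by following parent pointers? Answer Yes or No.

Ancestors of D: {D, E}.
C is not in that set, so it is not an ancestor of D.

No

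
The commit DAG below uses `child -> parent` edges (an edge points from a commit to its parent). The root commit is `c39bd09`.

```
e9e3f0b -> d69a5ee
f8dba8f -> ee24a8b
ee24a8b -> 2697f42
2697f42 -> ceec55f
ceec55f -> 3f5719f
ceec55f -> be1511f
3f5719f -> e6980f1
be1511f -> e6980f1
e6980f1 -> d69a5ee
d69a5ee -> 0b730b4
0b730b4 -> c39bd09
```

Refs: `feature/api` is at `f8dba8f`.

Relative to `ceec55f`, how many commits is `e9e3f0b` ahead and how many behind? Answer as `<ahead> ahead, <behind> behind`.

Reachable from e9e3f0b: {0b730b4, c39bd09, d69a5ee, e9e3f0b}.
Reachable from ceec55f: {0b730b4, 3f5719f, be1511f, c39bd09, ceec55f, d69a5ee, e6980f1}.
Only in e9e3f0b's history (ahead): {e9e3f0b} — 1.
Only in ceec55f's history (behind): {3f5719f, be1511f, ceec55f, e6980f1} — 4.

1 ahead, 4 behind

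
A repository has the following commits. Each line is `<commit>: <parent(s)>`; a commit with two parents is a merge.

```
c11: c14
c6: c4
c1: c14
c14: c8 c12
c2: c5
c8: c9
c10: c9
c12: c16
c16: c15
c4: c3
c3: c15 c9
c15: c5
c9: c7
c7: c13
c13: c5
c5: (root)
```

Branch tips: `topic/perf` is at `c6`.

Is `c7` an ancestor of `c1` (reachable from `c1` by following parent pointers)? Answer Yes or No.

Yes

Ancestors of c1 (commits reachable by following parents): {c1, c12, c13, c14, c15, c16, c5, c7, c8, c9}.
c7 is in that set, so it is an ancestor of c1.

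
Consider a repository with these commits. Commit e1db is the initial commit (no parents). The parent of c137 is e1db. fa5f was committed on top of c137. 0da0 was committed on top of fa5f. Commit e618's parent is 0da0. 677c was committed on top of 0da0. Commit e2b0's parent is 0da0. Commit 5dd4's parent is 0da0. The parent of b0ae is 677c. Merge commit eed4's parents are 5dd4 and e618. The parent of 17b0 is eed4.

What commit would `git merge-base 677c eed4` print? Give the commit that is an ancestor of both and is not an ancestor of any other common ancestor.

Ancestors of 677c: {0da0, 677c, c137, e1db, fa5f}.
Ancestors of eed4: {0da0, 5dd4, c137, e1db, e618, eed4, fa5f}.
Common ancestors: {0da0, c137, e1db, fa5f}.
Among these, 0da0 is not an ancestor of any other common ancestor — it is the merge base.

0da0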